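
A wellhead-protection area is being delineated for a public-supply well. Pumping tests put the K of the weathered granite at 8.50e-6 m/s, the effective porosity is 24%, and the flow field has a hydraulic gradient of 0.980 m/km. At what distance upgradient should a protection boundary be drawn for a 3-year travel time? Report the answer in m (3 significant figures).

3.28 m

K = 8.50e-6 m/s × 86400 s/d = 0.7344 m/d
Specific discharge q = 0.7344 × 9.8e-4 = 7.197e-4 m/d
Average linear velocity = 7.197e-4 / 0.24 = 0.002999 m/d
T = 3 yr × 365 = 1095 d
L = v × T = 0.002999 × 1095 = 3.284 m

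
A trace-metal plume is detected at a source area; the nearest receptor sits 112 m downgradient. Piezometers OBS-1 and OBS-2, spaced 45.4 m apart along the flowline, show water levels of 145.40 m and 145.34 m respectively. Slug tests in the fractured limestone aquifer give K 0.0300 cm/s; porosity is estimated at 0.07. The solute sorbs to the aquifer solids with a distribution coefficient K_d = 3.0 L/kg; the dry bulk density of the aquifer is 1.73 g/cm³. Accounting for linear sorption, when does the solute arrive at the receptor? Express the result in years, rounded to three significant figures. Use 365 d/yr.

47.1 years

Hydraulic gradient i = (145.40 − 145.34) / 45.4 = 0.06 / 45.4 = 0.001322
K = 0.0300 cm/s × 864 = 25.92 m/d
q = Ki = 25.92 × 0.001322 = 0.03426 m/d
v_s = q/n_e = 0.03426/0.07 = 0.4894 m/d
Retardation R = 1 + ρ_b·K_d/n = 1 + 1.73×3.0/0.07 = 75.14
Contaminant velocity v_c = v/R = 0.4894/75.14 = 0.006512 m/d
t = L/v_c = 112/0.006512 = 17200 d
   = 17200/365 = 47.1 yr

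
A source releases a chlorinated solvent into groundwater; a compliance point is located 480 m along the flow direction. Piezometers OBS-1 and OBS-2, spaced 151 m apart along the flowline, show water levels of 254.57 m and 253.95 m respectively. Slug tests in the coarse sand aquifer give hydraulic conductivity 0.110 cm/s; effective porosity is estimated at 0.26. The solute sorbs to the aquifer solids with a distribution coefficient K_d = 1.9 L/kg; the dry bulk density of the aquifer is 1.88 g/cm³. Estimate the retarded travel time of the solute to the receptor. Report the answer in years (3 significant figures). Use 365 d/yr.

12.9 years

Hydraulic gradient i = (254.57 − 253.95) / 151 = 0.62 / 151 = 0.004106
K = 0.110 cm/s × 864 = 95.04 m/d
Darcy flux q = K·i = 95.04 × 0.004106 = 0.3902 m/d
Average linear velocity = 0.3902 / 0.26 = 1.501 m/d
Retardation R = 1 + ρ_b·K_d/n = 1 + 1.88×1.9/0.26 = 14.74
Contaminant velocity v_c = v/R = 1.501/14.74 = 0.1018 m/d
t = L/v_c = 480/0.1018 = 4714 d
   = 4714/365 = 12.9 yr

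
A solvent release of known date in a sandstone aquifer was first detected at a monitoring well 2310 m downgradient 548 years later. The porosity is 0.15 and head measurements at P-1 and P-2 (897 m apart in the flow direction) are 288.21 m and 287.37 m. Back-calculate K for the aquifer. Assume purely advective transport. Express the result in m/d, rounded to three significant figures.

Hydraulic gradient i = (288.21 − 287.37) / 897 = 0.84 / 897 = 9.365e-4
t = 548 years = 200000 d
v = L / t = 2310 / 200000 = 0.01155 m/d
K = v · n / i = 0.01155 × 0.15 / 9.365e-4 = 1.85 m/d

1.85 m/d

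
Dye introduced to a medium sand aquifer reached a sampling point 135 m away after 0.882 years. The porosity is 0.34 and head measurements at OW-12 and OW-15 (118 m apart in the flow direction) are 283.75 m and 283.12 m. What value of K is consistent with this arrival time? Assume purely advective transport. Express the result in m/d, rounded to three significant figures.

26.7 m/d

Hydraulic gradient i = (283.75 − 283.12) / 118 = 0.63 / 118 = 0.005339
t = 0.882 years = 321.9 d
v = L / t = 135 / 321.9 = 0.4193 m/d
K = v · n / i = 0.4193 × 0.34 / 0.005339 = 26.7 m/d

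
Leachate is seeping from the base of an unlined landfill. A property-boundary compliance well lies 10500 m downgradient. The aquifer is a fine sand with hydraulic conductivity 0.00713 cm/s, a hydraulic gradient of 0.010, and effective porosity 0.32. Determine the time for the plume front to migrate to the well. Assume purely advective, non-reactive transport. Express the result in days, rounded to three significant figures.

54500 days

K = 0.00713 cm/s × 864 = 6.160 m/d
Specific discharge q = 6.160 × 0.010 = 0.06160 m/d
Seepage velocity v = q / n = 0.06160 / 0.32 = 0.1925 m/d
t = L / v = 10500 / 0.1925 = 54540 d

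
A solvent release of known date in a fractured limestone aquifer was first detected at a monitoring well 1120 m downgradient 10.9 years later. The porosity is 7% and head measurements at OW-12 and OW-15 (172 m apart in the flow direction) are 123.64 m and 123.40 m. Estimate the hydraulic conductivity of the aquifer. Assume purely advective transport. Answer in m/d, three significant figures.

Hydraulic gradient i = (123.64 − 123.40) / 172 = 0.24 / 172 = 0.001395
t = 10.9 years = 3979 d
v = L / t = 1120 / 3979 = 0.2815 m/d
K = v · n / i = 0.2815 × 0.07 / 0.001395 = 14.1 m/d

14.1 m/d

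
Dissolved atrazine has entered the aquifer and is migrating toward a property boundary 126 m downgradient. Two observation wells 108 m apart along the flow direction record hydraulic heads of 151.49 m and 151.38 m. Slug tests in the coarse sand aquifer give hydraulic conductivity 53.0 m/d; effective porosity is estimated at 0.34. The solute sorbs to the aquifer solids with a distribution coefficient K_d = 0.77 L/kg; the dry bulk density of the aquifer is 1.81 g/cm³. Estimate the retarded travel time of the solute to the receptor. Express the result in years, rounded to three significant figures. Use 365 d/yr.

11.1 years

Hydraulic gradient i = (151.49 − 151.38) / 108 = 0.11 / 108 = 0.001019
Darcy flux q = K·i = 53.0 × 0.001019 = 0.05398 m/d
v_s = q/n_e = 0.05398/0.34 = 0.1588 m/d
Retardation R = 1 + ρ_b·K_d/n = 1 + 1.81×0.77/0.34 = 5.099
Contaminant velocity v_c = v/R = 0.1588/5.099 = 0.03114 m/d
t = L/v_c = 126/0.03114 = 4047 d
   = 4047/365 = 11.1 yr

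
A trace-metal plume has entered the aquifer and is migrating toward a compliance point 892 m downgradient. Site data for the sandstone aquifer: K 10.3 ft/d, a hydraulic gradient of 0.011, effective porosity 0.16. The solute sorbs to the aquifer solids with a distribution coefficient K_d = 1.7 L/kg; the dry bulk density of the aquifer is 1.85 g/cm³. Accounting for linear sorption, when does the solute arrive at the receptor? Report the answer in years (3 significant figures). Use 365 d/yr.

234 years

K = 10.3 ft/d × 0.3048 = 3.139 m/d
q = Ki = 3.139 × 0.011 = 0.03453 m/d
v_s = q/n_e = 0.03453/0.16 = 0.2158 m/d
Retardation R = 1 + ρ_b·K_d/n = 1 + 1.85×1.7/0.16 = 20.66
Contaminant velocity v_c = v/R = 0.2158/20.66 = 0.01045 m/d
t = L/v_c = 892/0.01045 = 85370 d
   = 85370/365 = 234 yr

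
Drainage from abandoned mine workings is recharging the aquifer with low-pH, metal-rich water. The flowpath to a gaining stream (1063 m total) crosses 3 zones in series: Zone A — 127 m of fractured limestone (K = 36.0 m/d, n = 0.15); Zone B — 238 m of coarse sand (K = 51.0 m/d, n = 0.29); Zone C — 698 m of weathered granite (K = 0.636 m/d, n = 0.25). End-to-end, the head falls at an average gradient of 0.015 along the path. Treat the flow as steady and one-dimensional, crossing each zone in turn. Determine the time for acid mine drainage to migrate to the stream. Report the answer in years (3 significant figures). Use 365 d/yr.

Continuity: the same q passes through each zone, so ΔH = q·Σ(L_j/K_j) — the zones act as resistances in series.
Σ(L/K) = 127/36.0 + 238/51.0 + 698/0.636 = 3.528 + 4.667 + 1097 = 1106 d
K_eq = L_total / Σ(L/K) = 1063 / 1106 = 0.9614 m/d
q = K_eq · i = 0.9614 × 0.015 = 0.01442 m/d (same in every zone)
Zone A: v = q/n = 0.01442/0.15 = 0.09614 m/d → t_A = 127/0.09614 = 1321 d
Zone B: v = q/n = 0.01442/0.29 = 0.04973 m/d → t_B = 238/0.04973 = 4786 d
Zone C: v = q/n = 0.01442/0.25 = 0.05768 m/d → t_C = 698/0.05768 = 12100 d
Total t = 1321 + 4786 + 12100 = 18210 d
   = 18210 / 365 = 49.9 yr

49.9 years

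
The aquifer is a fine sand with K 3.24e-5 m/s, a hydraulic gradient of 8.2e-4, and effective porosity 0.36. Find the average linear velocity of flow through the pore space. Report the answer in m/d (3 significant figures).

0.00638 m/d

K = 3.24e-5 m/s × 86400 s/d = 2.799 m/d
Darcy flux q = K·i = 2.799 × 8.2e-4 = 0.002295 m/d
Average linear velocity = 0.002295 / 0.36 = 0.006376 m/d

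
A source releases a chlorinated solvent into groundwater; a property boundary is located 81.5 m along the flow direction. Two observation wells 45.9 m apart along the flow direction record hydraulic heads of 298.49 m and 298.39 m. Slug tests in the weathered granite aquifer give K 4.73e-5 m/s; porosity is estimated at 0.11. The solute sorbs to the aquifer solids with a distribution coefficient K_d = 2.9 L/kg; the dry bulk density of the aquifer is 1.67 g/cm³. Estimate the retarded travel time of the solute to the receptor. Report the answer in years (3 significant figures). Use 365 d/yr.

Hydraulic gradient i = (298.49 − 298.39) / 45.9 = 0.10 / 45.9 = 0.002179
K = 4.73e-5 m/s × 86400 s/d = 4.087 m/d
q = Ki = 4.087 × 0.002179 = 0.008904 m/d
Average linear velocity = 0.008904 / 0.11 = 0.08094 m/d
Retardation R = 1 + ρ_b·K_d/n = 1 + 1.67×2.9/0.11 = 45.03
Contaminant velocity v_c = v/R = 0.08094/45.03 = 0.001798 m/d
t = L/v_c = 81.5/0.001798 = 45340 d
   = 45340/365 = 124 yr

124 years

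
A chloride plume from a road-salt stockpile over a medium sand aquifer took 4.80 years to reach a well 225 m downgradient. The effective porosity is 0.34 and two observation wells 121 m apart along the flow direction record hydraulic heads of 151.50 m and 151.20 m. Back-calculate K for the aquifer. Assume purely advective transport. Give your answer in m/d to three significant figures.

17.6 m/d

Hydraulic gradient i = (151.50 − 151.20) / 121 = 0.30 / 121 = 0.002479
t = 4.80 years = 1752 d
v = L / t = 225 / 1752 = 0.1284 m/d
K = v · n / i = 0.1284 × 0.34 / 0.002479 = 17.6 m/d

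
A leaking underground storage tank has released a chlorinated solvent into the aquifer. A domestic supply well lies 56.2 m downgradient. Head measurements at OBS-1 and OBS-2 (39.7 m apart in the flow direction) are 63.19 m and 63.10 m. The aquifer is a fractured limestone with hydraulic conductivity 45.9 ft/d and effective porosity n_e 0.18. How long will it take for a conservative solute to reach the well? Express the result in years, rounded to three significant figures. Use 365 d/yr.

0.874 years

Hydraulic gradient i = (63.19 − 63.10) / 39.7 = 0.09 / 39.7 = 0.002267
K = 45.9 ft/d × 0.3048 = 13.99 m/d
q = Ki = 13.99 × 0.002267 = 0.03172 m/d
v_s = q/n_e = 0.03172/0.18 = 0.1762 m/d
t = L / v = 56.2 / 0.1762 = 319.0 d
   = 319.0 / 365 = 0.874 yr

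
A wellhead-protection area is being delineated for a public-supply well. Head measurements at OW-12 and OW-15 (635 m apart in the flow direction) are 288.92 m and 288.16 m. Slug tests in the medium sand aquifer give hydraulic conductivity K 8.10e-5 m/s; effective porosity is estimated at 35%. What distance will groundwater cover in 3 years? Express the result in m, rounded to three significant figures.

26.2 m

Hydraulic gradient i = (288.92 − 288.16) / 635 = 0.76 / 635 = 0.001197
K = 8.10e-5 m/s × 86400 s/d = 6.998 m/d
q = Ki = 6.998 × 0.001197 = 0.008376 m/d
v_s = q/n_e = 0.008376/0.35 = 0.02393 m/d
T = 3 yr × 365 = 1095 d
L = v × T = 0.02393 × 1095 = 26.21 m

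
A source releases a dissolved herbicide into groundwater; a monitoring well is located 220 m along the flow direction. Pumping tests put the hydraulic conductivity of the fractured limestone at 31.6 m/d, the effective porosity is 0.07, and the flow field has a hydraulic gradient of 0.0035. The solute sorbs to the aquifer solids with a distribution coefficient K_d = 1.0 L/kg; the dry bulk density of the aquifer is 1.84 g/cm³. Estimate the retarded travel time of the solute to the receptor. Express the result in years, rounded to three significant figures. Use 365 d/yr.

10.4 years

Specific discharge q = 31.6 × 0.0035 = 0.1106 m/d
v = Ki/n = 31.6·0.0035/0.07 = 1.580 m/d
Retardation R = 1 + ρ_b·K_d/n = 1 + 1.84×1.0/0.07 = 27.29
Contaminant velocity v_c = v/R = 1.580/27.29 = 0.05791 m/d
t = L/v_c = 220/0.05791 = 3799 d
   = 3799/365 = 10.4 yr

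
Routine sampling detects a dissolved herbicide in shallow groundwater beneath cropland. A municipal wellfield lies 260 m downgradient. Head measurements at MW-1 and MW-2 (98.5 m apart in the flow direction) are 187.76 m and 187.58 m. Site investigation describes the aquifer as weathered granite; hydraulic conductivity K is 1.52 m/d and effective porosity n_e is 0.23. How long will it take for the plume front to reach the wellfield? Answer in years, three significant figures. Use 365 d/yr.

59.0 years

Hydraulic gradient i = (187.76 − 187.58) / 98.5 = 0.18 / 98.5 = 0.001827
q = Ki = 1.52 × 0.001827 = 0.002778 m/d
v_s = q/n_e = 0.002778/0.23 = 0.01208 m/d
t = L / v = 260 / 0.01208 = 21530 d
   = 21530 / 365 = 59.0 yr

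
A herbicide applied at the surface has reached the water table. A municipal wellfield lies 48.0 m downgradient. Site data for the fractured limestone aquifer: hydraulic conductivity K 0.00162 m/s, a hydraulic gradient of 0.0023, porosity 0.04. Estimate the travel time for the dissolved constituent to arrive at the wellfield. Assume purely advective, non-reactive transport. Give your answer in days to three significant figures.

K = 0.00162 m/s × 86400 s/d = 140.0 m/d
Darcy flux q = K·i = 140.0 × 0.0023 = 0.3219 m/d
Seepage velocity v = q / n = 0.3219 / 0.04 = 8.048 m/d
t = L / v = 48.0 / 8.048 = 5.964 d

5.96 days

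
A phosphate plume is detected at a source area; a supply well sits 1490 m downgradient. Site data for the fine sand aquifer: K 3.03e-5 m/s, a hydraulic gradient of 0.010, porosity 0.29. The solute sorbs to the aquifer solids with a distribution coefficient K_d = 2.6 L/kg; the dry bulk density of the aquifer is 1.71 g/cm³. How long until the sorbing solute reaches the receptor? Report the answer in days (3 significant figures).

270000 days

K = 3.03e-5 m/s × 86400 s/d = 2.618 m/d
q = Ki = 2.618 × 0.010 = 0.02618 m/d
Seepage velocity v = q / n = 0.02618 / 0.29 = 0.09027 m/d
Retardation R = 1 + ρ_b·K_d/n = 1 + 1.71×2.6/0.29 = 16.33
Contaminant velocity v_c = v/R = 0.09027/16.33 = 0.005528 m/d
t = L/v_c = 1490/0.005528 = 269600 d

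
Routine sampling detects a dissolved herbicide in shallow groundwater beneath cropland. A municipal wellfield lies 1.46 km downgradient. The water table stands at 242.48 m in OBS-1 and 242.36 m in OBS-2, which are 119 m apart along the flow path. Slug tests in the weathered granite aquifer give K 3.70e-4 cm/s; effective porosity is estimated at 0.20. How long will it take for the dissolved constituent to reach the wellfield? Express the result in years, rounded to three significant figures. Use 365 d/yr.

Hydraulic gradient i = (242.48 − 242.36) / 119 = 0.12 / 119 = 0.001008
K = 3.70e-4 cm/s × 864 = 0.3197 m/d
Darcy flux q = K·i = 0.3197 × 0.001008 = 3.224e-4 m/d
v = Ki/n = 0.3197·0.001008/0.20 = 0.001612 m/d
L = 1.46 km = 1460 m
t = L / v = 1460 / 0.001612 = 905800 d
   = 905800 / 365 = 2480 yr

2480 years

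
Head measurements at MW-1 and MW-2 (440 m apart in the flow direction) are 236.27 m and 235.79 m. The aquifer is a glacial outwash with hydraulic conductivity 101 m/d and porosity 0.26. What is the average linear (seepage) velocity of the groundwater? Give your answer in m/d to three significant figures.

Hydraulic gradient i = (236.27 − 235.79) / 440 = 0.48 / 440 = 0.001091
q = Ki = 101 × 0.001091 = 0.1102 m/d
v = Ki/n = 101·0.001091/0.26 = 0.4238 m/d

0.424 m/d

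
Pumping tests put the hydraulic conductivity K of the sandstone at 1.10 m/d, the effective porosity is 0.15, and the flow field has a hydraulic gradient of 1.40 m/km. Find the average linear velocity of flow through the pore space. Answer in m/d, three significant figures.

0.0103 m/d

q = Ki = 1.10 × 0.0014 = 0.001540 m/d
v_s = q/n_e = 0.001540/0.15 = 0.01027 m/d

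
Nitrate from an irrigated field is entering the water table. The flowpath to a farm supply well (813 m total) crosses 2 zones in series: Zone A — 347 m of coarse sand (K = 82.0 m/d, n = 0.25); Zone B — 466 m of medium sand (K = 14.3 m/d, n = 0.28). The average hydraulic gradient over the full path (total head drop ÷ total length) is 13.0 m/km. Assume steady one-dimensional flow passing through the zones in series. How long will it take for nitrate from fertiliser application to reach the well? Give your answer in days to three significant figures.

757 days

Continuity: the same q passes through each zone, so ΔH = q·Σ(L_j/K_j) — the zones act as resistances in series.
Σ(L/K) = 347/82.0 + 466/14.3 = 4.232 + 32.59 = 36.82 d
K_eq = L_total / Σ(L/K) = 813 / 36.82 = 22.08 m/d
q = K_eq · i = 22.08 × 0.013 = 0.2871 m/d (same in every zone)
Zone A: v = q/n = 0.2871/0.25 = 1.148 m/d → t_A = 347/1.148 = 302.2 d
Zone B: v = q/n = 0.2871/0.28 = 1.025 m/d → t_B = 466/1.025 = 454.6 d
Total t = 302.2 + 454.6 = 756.8 d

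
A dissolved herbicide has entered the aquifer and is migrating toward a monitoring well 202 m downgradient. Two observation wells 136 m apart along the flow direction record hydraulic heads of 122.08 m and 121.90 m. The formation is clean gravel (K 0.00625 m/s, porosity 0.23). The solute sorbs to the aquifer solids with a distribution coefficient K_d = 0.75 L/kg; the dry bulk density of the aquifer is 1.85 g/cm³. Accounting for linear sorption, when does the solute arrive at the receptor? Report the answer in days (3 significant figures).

457 days

Hydraulic gradient i = (122.08 − 121.90) / 136 = 0.18 / 136 = 0.001324
K = 0.00625 m/s × 86400 s/d = 540.0 m/d
Darcy flux q = K·i = 540.0 × 0.001324 = 0.7147 m/d
v_s = q/n_e = 0.7147/0.23 = 3.107 m/d
Retardation R = 1 + ρ_b·K_d/n = 1 + 1.85×0.75/0.23 = 7.033
Contaminant velocity v_c = v/R = 3.107/7.033 = 0.4419 m/d
t = L/v_c = 202/0.4419 = 457.2 d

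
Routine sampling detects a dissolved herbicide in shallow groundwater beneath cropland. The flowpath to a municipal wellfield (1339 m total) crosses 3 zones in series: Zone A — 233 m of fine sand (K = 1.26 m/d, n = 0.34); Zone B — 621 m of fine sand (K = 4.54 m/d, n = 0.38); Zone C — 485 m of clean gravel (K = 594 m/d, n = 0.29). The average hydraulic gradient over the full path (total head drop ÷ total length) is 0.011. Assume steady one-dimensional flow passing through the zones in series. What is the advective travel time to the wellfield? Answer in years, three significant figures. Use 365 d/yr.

Steady 1-D flow in series ⇒ the Darcy flux q is identical in every zone and the zone head losses add (resistances L/K in series).
Σ(L/K) = 233/1.26 + 621/4.54 + 485/594 = 184.9 + 136.8 + 0.8165 = 322.5 d
K_eq = L_total / Σ(L/K) = 1339 / 322.5 = 4.152 m/d
q = K_eq · i = 4.152 × 0.011 = 0.04567 m/d (same in every zone)
Zone A: v = q/n = 0.04567/0.34 = 0.1343 m/d → t_A = 233/0.1343 = 1735 d
Zone B: v = q/n = 0.04567/0.38 = 0.1202 m/d → t_B = 621/0.1202 = 5167 d
Zone C: v = q/n = 0.04567/0.29 = 0.1575 m/d → t_C = 485/0.1575 = 3080 d
Total t = 1735 + 5167 + 3080 = 9982 d
   = 9982 / 365 = 27.3 yr

27.3 years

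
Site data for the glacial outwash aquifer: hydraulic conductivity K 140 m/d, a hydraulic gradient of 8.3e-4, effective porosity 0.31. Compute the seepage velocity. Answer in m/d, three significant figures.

q = Ki = 140 × 8.3e-4 = 0.1162 m/d
Average linear velocity = 0.1162 / 0.31 = 0.3748 m/d

0.375 m/d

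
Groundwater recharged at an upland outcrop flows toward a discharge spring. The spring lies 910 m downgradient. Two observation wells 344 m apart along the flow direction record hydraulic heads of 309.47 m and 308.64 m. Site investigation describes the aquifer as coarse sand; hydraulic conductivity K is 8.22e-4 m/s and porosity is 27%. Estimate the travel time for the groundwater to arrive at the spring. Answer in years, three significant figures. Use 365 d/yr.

3.93 years

Hydraulic gradient i = (309.47 − 308.64) / 344 = 0.83 / 344 = 0.002413
K = 8.22e-4 m/s × 86400 s/d = 71.02 m/d
Specific discharge q = 71.02 × 0.002413 = 0.1714 m/d
v = Ki/n = 71.02·0.002413/0.27 = 0.6347 m/d
t = L / v = 910 / 0.6347 = 1434 d
   = 1434 / 365 = 3.93 yr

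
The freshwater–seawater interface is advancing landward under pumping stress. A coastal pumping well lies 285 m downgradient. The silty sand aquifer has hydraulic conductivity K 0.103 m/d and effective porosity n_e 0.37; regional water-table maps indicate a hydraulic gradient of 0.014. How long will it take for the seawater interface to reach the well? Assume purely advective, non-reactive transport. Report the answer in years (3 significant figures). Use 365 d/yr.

200 years

Darcy flux q = K·i = 0.103 × 0.014 = 0.001442 m/d
Seepage velocity v = q / n = 0.001442 / 0.37 = 0.003897 m/d
t = L / v = 285 / 0.003897 = 73130 d
   = 73130 / 365 = 200 yr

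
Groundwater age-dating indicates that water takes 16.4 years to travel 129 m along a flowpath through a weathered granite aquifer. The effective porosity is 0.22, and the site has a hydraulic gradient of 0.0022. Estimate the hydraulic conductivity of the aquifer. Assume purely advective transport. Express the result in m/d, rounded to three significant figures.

t = 16.4 years = 5986 d
v = L / t = 129 / 5986 = 0.02155 m/d
K = v · n / i = 0.02155 × 0.22 / 0.0022 = 2.16 m/d

2.16 m/d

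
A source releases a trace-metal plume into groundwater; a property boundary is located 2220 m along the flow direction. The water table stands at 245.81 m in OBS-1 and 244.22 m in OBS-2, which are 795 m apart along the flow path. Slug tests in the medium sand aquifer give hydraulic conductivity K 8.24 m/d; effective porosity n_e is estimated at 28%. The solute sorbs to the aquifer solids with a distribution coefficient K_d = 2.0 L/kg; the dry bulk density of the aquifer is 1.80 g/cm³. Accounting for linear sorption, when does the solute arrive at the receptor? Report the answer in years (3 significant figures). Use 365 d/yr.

1430 years

Hydraulic gradient i = (245.81 − 244.22) / 795 = 1.59 / 795 = 0.002000
q = Ki = 8.24 × 0.002000 = 0.01648 m/d
Seepage velocity v = q / n = 0.01648 / 0.28 = 0.05886 m/d
Retardation R = 1 + ρ_b·K_d/n = 1 + 1.80×2.0/0.28 = 13.86
Contaminant velocity v_c = v/R = 0.05886/13.86 = 0.004247 m/d
t = L/v_c = 2220/0.004247 = 522700 d
   = 522700/365 = 1430 yr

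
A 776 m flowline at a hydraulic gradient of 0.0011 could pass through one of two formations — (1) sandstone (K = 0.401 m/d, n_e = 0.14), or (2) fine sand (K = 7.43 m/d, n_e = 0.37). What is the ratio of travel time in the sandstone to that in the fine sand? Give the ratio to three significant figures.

Unit 1 (sandstone): v = 0.401×0.0011/0.14 = 0.003151 m/d, t = 776/0.003151 = 246300 d
Unit 2 (fine sand): v = 7.43×0.0011/0.37 = 0.02209 m/d, t = 776/0.02209 = 35130 d
t(sandstone) / t(fine sand) = 246300/35130 = 7.01

7.01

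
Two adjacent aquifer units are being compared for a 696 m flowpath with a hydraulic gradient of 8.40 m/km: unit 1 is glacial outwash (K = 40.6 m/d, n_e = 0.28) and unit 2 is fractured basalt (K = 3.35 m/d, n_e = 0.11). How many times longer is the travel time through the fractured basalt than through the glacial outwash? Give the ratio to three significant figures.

Unit 1 (glacial outwash): v = 40.6×0.0084/0.28 = 1.218 m/d, t = 696/1.218 = 571.4 d
Unit 2 (fractured basalt): v = 3.35×0.0084/0.11 = 0.2558 m/d, t = 696/0.2558 = 2721 d
t(fractured basalt) / t(glacial outwash) = 2721/571.4 = 4.76

4.76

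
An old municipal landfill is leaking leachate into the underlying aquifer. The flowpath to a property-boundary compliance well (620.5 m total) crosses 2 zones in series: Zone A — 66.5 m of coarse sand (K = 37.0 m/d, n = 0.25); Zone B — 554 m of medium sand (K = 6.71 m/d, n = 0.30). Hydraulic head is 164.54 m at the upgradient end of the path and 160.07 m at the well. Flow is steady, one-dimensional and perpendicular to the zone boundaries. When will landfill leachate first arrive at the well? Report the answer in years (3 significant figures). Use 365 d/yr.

9.45 years

Total head drop ΔH = 164.54 − 160.07 = 4.47 m
Continuity: the same q passes through each zone, so ΔH = q·Σ(L_j/K_j) — the zones act as resistances in series.
Σ(L/K) = 66.5/37.0 + 554/6.71 = 1.797 + 82.56 = 84.36 d
q = ΔH / Σ(L/K) = 4.47 / 84.36 = 0.05299 m/d (same in every zone)
Zone A: v = q/n = 0.05299/0.25 = 0.2119 m/d → t_A = 66.5/0.2119 = 313.8 d
Zone B: v = q/n = 0.05299/0.30 = 0.1766 m/d → t_B = 554/0.1766 = 3137 d
Total t = 313.8 + 3137 = 3450 d
   = 3450 / 365 = 9.45 yr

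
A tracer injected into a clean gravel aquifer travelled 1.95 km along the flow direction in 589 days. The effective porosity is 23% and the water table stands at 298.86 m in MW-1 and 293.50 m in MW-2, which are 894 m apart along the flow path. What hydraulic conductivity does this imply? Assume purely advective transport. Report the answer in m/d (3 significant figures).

Hydraulic gradient i = (298.86 − 293.50) / 894 = 5.36 / 894 = 0.005996
L = 1.95 km = 1950 m
v = L / t = 1950 / 589 = 3.311 m/d
K = v · n / i = 3.311 × 0.23 / 0.005996 = 127 m/d

127 m/d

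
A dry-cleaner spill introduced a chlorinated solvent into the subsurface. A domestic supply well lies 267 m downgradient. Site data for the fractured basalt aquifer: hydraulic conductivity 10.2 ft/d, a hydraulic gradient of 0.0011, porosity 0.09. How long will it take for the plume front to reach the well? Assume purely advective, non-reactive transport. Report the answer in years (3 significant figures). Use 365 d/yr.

K = 10.2 ft/d × 0.3048 = 3.109 m/d
Specific discharge q = 3.109 × 0.0011 = 0.003420 m/d
Average linear velocity = 0.003420 / 0.09 = 0.03800 m/d
t = L / v = 267 / 0.03800 = 7027 d
   = 7027 / 365 = 19.3 yr

19.3 years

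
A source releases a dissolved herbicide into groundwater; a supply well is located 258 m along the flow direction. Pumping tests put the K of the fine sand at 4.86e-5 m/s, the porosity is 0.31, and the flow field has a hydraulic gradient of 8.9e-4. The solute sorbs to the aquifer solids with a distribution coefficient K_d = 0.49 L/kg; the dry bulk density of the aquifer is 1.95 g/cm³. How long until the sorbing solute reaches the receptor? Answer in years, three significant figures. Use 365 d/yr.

239 years

K = 4.86e-5 m/s × 86400 s/d = 4.199 m/d
q = Ki = 4.199 × 8.9e-4 = 0.003737 m/d
v = Ki/n = 4.199·8.9e-4/0.31 = 0.01206 m/d
Retardation R = 1 + ρ_b·K_d/n = 1 + 1.95×0.49/0.31 = 4.082
Contaminant velocity v_c = v/R = 0.01206/4.082 = 0.002953 m/d
t = L/v_c = 258/0.002953 = 87370 d
   = 87370/365 = 239 yr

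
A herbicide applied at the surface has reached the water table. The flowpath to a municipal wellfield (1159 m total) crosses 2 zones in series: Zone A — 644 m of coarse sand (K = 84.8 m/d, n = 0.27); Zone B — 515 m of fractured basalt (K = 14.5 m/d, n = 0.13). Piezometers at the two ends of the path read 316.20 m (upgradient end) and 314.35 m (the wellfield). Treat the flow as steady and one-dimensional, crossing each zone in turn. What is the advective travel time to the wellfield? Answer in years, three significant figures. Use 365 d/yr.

15.4 years

Total head drop ΔH = 316.20 − 314.35 = 1.85 m
Steady 1-D flow in series ⇒ the Darcy flux q is identical in every zone and the zone head losses add (resistances L/K in series).
Σ(L/K) = 644/84.8 + 515/14.5 = 7.594 + 35.52 = 43.11 d
q = ΔH / Σ(L/K) = 1.85 / 43.11 = 0.04291 m/d (same in every zone)
Zone A: v = q/n = 0.04291/0.27 = 0.1589 m/d → t_A = 644/0.1589 = 4052 d
Zone B: v = q/n = 0.04291/0.13 = 0.3301 m/d → t_B = 515/0.3301 = 1560 d
Total t = 4052 + 1560 = 5612 d
   = 5612 / 365 = 15.4 yr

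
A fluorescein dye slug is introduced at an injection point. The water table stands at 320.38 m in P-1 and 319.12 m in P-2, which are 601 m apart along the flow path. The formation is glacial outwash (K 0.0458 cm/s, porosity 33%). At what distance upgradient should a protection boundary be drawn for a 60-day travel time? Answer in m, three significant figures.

Hydraulic gradient i = (320.38 − 319.12) / 601 = 1.26 / 601 = 0.002097
K = 0.0458 cm/s × 864 = 39.57 m/d
Specific discharge q = 39.57 × 0.002097 = 0.08296 m/d
Seepage velocity v = q / n = 0.08296 / 0.33 = 0.2514 m/d
L = v × T = 0.2514 × 60 = 15.08 m

15.1 m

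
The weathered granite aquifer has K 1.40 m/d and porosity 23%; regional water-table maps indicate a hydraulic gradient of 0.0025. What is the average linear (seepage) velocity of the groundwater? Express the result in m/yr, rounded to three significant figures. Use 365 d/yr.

5.55 m/yr

Specific discharge q = 1.40 × 0.0025 = 0.003500 m/d
Seepage velocity v = q / n = 0.003500 / 0.23 = 0.01522 m/d
   = 0.01522 × 365 = 5.55 m/yr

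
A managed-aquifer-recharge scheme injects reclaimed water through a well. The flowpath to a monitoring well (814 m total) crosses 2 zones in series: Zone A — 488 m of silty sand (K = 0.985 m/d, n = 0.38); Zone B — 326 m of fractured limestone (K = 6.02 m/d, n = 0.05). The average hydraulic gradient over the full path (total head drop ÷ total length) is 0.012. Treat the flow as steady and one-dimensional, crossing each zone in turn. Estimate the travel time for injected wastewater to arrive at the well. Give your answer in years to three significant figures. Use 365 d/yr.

For zones in series the flux q is common to all zones; the equivalent conductivity is the harmonic (thickness-weighted) mean, K_eq = L_total / Σ(L_j/K_j).
Σ(L/K) = 488/0.985 + 326/6.02 = 495.4 + 54.15 = 549.6 d
K_eq = L_total / Σ(L/K) = 814 / 549.6 = 1.481 m/d
q = K_eq · i = 1.481 × 0.012 = 0.01777 m/d (same in every zone)
Zone A: v = q/n = 0.01777/0.38 = 0.04677 m/d → t_A = 488/0.04677 = 10430 d
Zone B: v = q/n = 0.01777/0.05 = 0.3555 m/d → t_B = 326/0.3555 = 917.1 d
Total t = 10430 + 917.1 = 11350 d
   = 11350 / 365 = 31.1 yr

31.1 years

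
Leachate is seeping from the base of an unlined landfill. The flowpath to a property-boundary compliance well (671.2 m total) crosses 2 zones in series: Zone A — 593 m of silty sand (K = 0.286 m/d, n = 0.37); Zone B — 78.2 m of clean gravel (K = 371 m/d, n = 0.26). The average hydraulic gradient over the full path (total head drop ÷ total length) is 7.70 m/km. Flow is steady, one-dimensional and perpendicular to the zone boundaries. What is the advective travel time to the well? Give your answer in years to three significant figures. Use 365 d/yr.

264 years

For zones in series the flux q is common to all zones; the equivalent conductivity is the harmonic (thickness-weighted) mean, K_eq = L_total / Σ(L_j/K_j).
Σ(L/K) = 593/0.286 + 78.2/371 = 2073 + 0.2108 = 2074 d
K_eq = L_total / Σ(L/K) = 671.2 / 2074 = 0.3237 m/d
q = K_eq · i = 0.3237 × 0.0077 = 0.002492 m/d (same in every zone)
Zone A: v = q/n = 0.002492/0.37 = 0.006736 m/d → t_A = 593/0.006736 = 88030 d
Zone B: v = q/n = 0.002492/0.26 = 0.009586 m/d → t_B = 78.2/0.009586 = 8158 d
Total t = 88030 + 8158 = 96190 d
   = 96190 / 365 = 264 yr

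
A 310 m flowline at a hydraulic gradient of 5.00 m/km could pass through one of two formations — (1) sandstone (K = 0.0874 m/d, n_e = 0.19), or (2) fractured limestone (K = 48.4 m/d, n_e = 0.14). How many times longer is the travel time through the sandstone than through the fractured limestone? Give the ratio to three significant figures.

Unit 1 (sandstone): v = 0.0874×0.0050/0.19 = 0.002300 m/d, t = 310/0.002300 = 134800 d
Unit 2 (fractured limestone): v = 48.4×0.0050/0.14 = 1.729 m/d, t = 310/1.729 = 179.3 d
t(sandstone) / t(fractured limestone) = 134800/179.3 = 752

752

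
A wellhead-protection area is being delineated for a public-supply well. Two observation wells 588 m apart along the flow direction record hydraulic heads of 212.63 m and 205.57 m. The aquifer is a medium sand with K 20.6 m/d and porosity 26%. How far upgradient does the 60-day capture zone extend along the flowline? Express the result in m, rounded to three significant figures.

57.1 m

Hydraulic gradient i = (212.63 − 205.57) / 588 = 7.06 / 588 = 0.01201
q = Ki = 20.6 × 0.01201 = 0.2473 m/d
v_s = q/n_e = 0.2473/0.26 = 0.9513 m/d
L = v × T = 0.9513 × 60 = 57.08 m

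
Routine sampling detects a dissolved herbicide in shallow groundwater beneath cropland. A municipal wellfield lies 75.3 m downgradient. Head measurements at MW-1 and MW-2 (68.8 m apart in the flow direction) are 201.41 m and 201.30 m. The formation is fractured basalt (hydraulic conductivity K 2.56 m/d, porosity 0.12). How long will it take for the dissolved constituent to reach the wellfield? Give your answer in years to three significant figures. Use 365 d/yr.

6.05 years

Hydraulic gradient i = (201.41 − 201.30) / 68.8 = 0.11 / 68.8 = 0.001599
Darcy flux q = K·i = 2.56 × 0.001599 = 0.004093 m/d
Seepage velocity v = q / n = 0.004093 / 0.12 = 0.03411 m/d
t = L / v = 75.3 / 0.03411 = 2208 d
   = 2208 / 365 = 6.05 yr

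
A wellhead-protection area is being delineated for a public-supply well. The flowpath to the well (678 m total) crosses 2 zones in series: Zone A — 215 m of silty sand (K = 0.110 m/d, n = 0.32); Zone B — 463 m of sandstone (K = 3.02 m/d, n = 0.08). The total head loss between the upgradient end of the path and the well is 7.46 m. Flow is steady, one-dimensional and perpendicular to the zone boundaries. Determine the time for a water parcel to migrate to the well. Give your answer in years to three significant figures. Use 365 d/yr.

Continuity: the same q passes through each zone, so ΔH = q·Σ(L_j/K_j) — the zones act as resistances in series.
Σ(L/K) = 215/0.110 + 463/3.02 = 1955 + 153.3 = 2108 d
q = ΔH / Σ(L/K) = 7.46 / 2108 = 0.003539 m/d (same in every zone)
Zone A: v = q/n = 0.003539/0.32 = 0.01106 m/d → t_A = 215/0.01106 = 19440 d
Zone B: v = q/n = 0.003539/0.08 = 0.04424 m/d → t_B = 463/0.04424 = 10470 d
Total t = 19440 + 10470 = 29910 d
   = 29910 / 365 = 81.9 yr

81.9 years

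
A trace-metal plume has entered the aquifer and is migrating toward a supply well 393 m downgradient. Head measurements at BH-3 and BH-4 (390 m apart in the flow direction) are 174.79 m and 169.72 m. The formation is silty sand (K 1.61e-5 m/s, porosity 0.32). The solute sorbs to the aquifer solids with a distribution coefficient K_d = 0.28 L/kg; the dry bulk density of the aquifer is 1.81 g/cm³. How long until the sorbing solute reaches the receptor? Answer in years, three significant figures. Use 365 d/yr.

49.2 years

Hydraulic gradient i = (174.79 − 169.72) / 390 = 5.07 / 390 = 0.01300
K = 1.61e-5 m/s × 86400 s/d = 1.391 m/d
Specific discharge q = 1.391 × 0.01300 = 0.01808 m/d
v_s = q/n_e = 0.01808/0.32 = 0.05651 m/d
Retardation R = 1 + ρ_b·K_d/n = 1 + 1.81×0.28/0.32 = 2.584
Contaminant velocity v_c = v/R = 0.05651/2.584 = 0.02187 m/d
t = L/v_c = 393/0.02187 = 17970 d
   = 17970/365 = 49.2 yr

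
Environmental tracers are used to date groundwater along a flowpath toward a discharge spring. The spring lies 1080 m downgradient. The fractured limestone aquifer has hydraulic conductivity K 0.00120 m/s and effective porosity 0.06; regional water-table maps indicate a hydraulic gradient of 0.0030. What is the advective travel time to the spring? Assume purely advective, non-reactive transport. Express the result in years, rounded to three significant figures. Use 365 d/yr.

0.571 years

K = 0.00120 m/s × 86400 s/d = 103.7 m/d
Darcy flux q = K·i = 103.7 × 0.0030 = 0.3110 m/d
Average linear velocity = 0.3110 / 0.06 = 5.184 m/d
t = L / v = 1080 / 5.184 = 208.3 d
   = 208.3 / 365 = 0.571 yr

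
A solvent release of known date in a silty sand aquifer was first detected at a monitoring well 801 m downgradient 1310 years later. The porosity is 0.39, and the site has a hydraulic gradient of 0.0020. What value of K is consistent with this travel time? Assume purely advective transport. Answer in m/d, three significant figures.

t = 1310 years = 478200 d
v = L / t = 801 / 478200 = 0.001675 m/d
K = v · n / i = 0.001675 × 0.39 / 0.0020 = 0.327 m/d

0.327 m/d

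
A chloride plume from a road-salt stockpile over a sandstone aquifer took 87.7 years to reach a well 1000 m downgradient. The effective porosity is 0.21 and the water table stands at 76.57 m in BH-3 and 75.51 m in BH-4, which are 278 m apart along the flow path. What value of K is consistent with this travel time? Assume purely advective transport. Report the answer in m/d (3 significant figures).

1.72 m/d

Hydraulic gradient i = (76.57 − 75.51) / 278 = 1.06 / 278 = 0.003813
t = 87.7 years = 32010 d
v = L / t = 1000 / 32010 = 0.03124 m/d
K = v · n / i = 0.03124 × 0.21 / 0.003813 = 1.72 m/d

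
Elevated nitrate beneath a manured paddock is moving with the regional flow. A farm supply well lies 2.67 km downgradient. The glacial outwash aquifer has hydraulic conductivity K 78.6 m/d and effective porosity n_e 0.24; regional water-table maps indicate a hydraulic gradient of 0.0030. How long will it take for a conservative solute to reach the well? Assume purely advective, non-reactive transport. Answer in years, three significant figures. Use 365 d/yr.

q = Ki = 78.6 × 0.0030 = 0.2358 m/d
v_s = q/n_e = 0.2358/0.24 = 0.9825 m/d
L = 2.67 km = 2670 m
t = L / v = 2670 / 0.9825 = 2718 d
   = 2718 / 365 = 7.45 yr

7.45 years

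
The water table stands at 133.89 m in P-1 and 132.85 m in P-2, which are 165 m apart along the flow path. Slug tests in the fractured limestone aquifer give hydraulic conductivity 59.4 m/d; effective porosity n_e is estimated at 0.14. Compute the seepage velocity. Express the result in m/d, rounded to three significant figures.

2.67 m/d

Hydraulic gradient i = (133.89 − 132.85) / 165 = 1.04 / 165 = 0.006303
Darcy flux q = K·i = 59.4 × 0.006303 = 0.3744 m/d
v_s = q/n_e = 0.3744/0.14 = 2.674 m/d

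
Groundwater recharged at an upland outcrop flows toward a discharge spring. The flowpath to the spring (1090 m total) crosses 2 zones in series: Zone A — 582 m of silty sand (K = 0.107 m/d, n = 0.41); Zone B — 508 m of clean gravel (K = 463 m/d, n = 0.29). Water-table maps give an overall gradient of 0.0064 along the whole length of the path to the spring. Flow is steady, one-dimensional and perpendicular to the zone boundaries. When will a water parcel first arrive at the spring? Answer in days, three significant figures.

301000 days

For zones in series the flux q is common to all zones; the equivalent conductivity is the harmonic (thickness-weighted) mean, K_eq = L_total / Σ(L_j/K_j).
Σ(L/K) = 582/0.107 + 508/463 = 5439 + 1.097 = 5440 d
K_eq = L_total / Σ(L/K) = 1090 / 5440 = 0.2004 m/d
q = K_eq · i = 0.2004 × 0.0064 = 0.001282 m/d (same in every zone)
Zone A: v = q/n = 0.001282/0.41 = 0.003127 m/d → t_A = 582/0.003127 = 186100 d
Zone B: v = q/n = 0.001282/0.29 = 0.004422 m/d → t_B = 508/0.004422 = 114900 d
Total t = 186100 + 114900 = 301000 d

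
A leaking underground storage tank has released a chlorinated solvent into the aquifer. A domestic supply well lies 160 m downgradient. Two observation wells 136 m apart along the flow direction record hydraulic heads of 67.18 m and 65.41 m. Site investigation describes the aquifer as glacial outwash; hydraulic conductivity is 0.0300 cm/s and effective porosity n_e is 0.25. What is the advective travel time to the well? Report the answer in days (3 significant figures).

119 days

Hydraulic gradient i = (67.18 − 65.41) / 136 = 1.77 / 136 = 0.01301
K = 0.0300 cm/s × 864 = 25.92 m/d
Darcy flux q = K·i = 25.92 × 0.01301 = 0.3373 m/d
Seepage velocity v = q / n = 0.3373 / 0.25 = 1.349 m/d
t = L / v = 160 / 1.349 = 118.6 d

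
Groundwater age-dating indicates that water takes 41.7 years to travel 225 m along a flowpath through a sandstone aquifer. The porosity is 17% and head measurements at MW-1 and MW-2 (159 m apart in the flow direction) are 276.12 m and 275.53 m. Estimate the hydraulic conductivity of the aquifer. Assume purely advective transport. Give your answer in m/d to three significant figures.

Hydraulic gradient i = (276.12 − 275.53) / 159 = 0.59 / 159 = 0.003711
t = 41.7 years = 15220 d
v = L / t = 225 / 15220 = 0.01478 m/d
K = v · n / i = 0.01478 × 0.17 / 0.003711 = 0.677 m/d

0.677 m/d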